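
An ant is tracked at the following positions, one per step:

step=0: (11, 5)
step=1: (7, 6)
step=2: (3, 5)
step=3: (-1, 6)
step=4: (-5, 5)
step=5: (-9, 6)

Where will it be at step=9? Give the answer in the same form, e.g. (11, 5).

(-25, 6)

First: linear, -4 per step → -25 at step 9.
Second: cycles through 5, 6 every 2 steps. Step 9 lands at position 1 of the cycle → 6.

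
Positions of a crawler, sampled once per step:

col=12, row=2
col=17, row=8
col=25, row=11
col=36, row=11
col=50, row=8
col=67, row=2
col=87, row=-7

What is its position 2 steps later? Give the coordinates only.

col=136, row=-34

First differences are (+5,+6), (+8,+3), (+11,+0), (+14,-3), (+17,-6), (+20,-9); their common second difference is (+3,-3) (constant acceleration).
step 7: col=87, row=-7 + (+23,-12) → col=110, row=-19
step 8: col=110, row=-19 + (+26,-15) → col=136, row=-34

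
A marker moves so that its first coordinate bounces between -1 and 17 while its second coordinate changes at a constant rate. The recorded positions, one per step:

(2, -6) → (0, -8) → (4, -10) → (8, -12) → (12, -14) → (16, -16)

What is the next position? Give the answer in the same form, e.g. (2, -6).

(14, -18)

The first coordinate travels 4 per step and bounces off the walls at -1 and 17.
  step 6: 16 → 14
The second coordinate changes by -2 each step: at step 6 it is -18.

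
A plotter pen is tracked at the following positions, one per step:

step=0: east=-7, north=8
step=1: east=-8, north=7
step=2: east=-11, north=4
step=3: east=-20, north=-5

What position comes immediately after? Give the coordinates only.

east=-47, north=-32

Consecutive displacements (-1, -1), (-3, -3), (-9, -9) scale by a factor of 3 each step.
step 4: east=-20, north=-5 + (-27, -27) → east=-47, north=-32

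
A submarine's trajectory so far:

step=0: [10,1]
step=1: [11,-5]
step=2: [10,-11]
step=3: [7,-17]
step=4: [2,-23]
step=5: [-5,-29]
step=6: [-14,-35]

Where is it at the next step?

[-25,-41]

First differences are [+1,-6], [-1,-6], [-3,-6], [-5,-6], [-7,-6], [-9,-6]; their common second difference is [-2,+0] (constant acceleration).
step 7: [-14,-35] + [-11,-6] → [-25,-41]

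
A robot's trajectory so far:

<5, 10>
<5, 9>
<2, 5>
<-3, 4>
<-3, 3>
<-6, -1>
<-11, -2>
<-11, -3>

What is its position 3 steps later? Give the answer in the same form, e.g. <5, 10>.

The moves between consecutive positions are <+0, -1>, <-3, -4>, <-5, -1>, <+0, -1>, <-3, -4>, <-5, -1>, <+0, -1>; they repeat the 3-cycle [<+0, -1>, <-3, -4>, <-5, -1>].
step 8: apply <-3, -4> → <-14, -7>
step 9: apply <-5, -1> → <-19, -8>
step 10: apply <+0, -1> → <-19, -9>

<-19, -9>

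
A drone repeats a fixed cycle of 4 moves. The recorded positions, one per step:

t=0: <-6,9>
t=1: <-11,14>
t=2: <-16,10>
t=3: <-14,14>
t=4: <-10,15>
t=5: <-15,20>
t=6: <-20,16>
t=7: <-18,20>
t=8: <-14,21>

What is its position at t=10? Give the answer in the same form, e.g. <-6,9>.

Differencing gives <-5,+5>, <-5,-4>, <+2,+4>, <+4,+1>, <-5,+5>, <-5,-4>, <+2,+4>, <+4,+1>. This is the pattern <-5,+5>, <-5,-4>, <+2,+4>, <+4,+1> repeated.
step 9: apply <-5,+5> → <-19,26>
step 10: apply <-5,-4> → <-24,22>

<-24,22>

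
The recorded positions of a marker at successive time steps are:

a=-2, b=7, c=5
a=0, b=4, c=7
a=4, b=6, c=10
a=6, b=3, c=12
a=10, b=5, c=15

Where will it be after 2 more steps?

a=16, b=4, c=20

Step-to-step displacements: (+2,-3,+2), (+4,+2,+3), (+2,-3,+2), (+4,+2,+3) — a repeating cycle of length 2.
step 5: apply (+2,-3,+2) → a=12, b=2, c=17
step 6: apply (+4,+2,+3) → a=16, b=4, c=20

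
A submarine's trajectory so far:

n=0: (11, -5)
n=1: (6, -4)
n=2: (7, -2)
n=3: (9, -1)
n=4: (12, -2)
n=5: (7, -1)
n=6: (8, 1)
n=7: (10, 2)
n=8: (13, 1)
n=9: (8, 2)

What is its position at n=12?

The moves between consecutive positions are (-5, +1), (+1, +2), (+2, +1), (+3, -1), (-5, +1), (+1, +2), (+2, +1), (+3, -1), (-5, +1); they repeat the 4-cycle [(-5, +1), (+1, +2), (+2, +1), (+3, -1)].
step 10: apply (+1, +2) → (9, 4)
step 11: apply (+2, +1) → (11, 5)
step 12: apply (+3, -1) → (14, 4)

(14, 4)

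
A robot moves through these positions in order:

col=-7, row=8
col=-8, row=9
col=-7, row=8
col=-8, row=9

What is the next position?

col=-7, row=8

Consecutive displacements (-1,+1), (+1,-1), (-1,+1) scale by a factor of -1 each step.
step 4: col=-8, row=9 + (+1,-1) → col=-7, row=8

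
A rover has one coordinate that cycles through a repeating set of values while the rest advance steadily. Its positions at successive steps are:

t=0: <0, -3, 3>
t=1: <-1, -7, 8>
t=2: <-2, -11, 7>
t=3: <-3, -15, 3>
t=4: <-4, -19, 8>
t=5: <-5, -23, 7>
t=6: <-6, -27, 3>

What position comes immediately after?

The first coordinate changes by -1 each step, so at step 7 it is 0 + 7·(-1) = -7.
The second coordinate changes by -4 each step, so at step 7 it is -3 + 7·(-4) = -31.
The third coordinate repeats the cycle [3, 8, 7] with period 3; step 7 mod 3 = 1, giving 8.

<-7, -31, 8>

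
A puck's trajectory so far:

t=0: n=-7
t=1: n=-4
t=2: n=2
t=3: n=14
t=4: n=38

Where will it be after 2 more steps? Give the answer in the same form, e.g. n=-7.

n=182

Consecutive displacements +3, +6, +12, +24 scale by a factor of 2 each step.
step 5: 38 + 48 → n=86
step 6: 86 + 96 → n=182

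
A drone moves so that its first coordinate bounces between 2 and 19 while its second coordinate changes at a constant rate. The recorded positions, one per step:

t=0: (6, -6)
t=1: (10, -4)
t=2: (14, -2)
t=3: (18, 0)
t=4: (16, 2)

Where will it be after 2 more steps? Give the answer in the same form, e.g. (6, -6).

The first coordinate reflects between 2 and 19, moving 4 per step.
  step 5: 16 → 12
  step 6: 12 → 8
The second coordinate changes by +2 each step: at step 6 it is 6.

(8, 6)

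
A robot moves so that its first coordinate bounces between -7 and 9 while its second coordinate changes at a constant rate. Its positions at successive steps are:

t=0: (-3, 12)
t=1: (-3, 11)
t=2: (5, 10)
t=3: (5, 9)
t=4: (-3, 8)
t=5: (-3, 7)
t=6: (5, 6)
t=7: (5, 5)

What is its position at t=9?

The first coordinate travels 8 per step and bounces off the walls at -7 and 9.
  step 8: 5 → -3
  step 9: -3 → -3
The second coordinate changes by -1 each step: at step 9 it is 3.

(-3, 3)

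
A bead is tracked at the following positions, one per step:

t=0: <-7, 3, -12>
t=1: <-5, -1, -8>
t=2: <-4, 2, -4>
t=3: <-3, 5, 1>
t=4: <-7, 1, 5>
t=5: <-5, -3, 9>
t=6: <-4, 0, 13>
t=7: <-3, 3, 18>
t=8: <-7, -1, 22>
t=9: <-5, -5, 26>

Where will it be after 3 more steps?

<-7, -3, 39>

Step-to-step displacements: <+2, -4, +4>, <+1, +3, +4>, <+1, +3, +5>, <-4, -4, +4>, <+2, -4, +4>, <+1, +3, +4>, <+1, +3, +5>, <-4, -4, +4>, <+2, -4, +4> — a repeating cycle of length 4.
step 10: apply <+1, +3, +4> → <-4, -2, 30>
step 11: apply <+1, +3, +5> → <-3, 1, 35>
step 12: apply <-4, -4, +4> → <-7, -3, 39>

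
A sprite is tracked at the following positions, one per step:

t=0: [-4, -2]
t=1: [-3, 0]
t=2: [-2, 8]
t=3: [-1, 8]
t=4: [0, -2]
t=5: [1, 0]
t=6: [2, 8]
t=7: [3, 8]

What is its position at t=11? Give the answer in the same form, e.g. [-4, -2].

[7, 8]

First: linear, +1 per step → 7 at step 11.
Second: cycles through -2, 0, 8, 8 every 4 steps. Step 11 lands at position 3 of the cycle → 8.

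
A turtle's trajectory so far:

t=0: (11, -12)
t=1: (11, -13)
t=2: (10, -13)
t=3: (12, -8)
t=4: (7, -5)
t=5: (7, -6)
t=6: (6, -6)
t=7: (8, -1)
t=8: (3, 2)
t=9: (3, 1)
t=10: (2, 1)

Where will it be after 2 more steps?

Differencing gives (+0, -1), (-1, +0), (+2, +5), (-5, +3), (+0, -1), (-1, +0), (+2, +5), (-5, +3), (+0, -1), (-1, +0). This is the pattern (+0, -1), (-1, +0), (+2, +5), (-5, +3) repeated.
step 11: apply (+2, +5) → (4, 6)
step 12: apply (-5, +3) → (-1, 9)

(-1, 9)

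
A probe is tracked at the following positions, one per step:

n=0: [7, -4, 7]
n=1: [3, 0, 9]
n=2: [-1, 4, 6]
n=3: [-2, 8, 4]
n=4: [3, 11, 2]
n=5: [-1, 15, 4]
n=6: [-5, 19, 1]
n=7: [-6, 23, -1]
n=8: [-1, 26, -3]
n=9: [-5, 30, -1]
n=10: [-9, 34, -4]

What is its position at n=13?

[-9, 45, -6]

Step-to-step displacements: [-4, +4, +2], [-4, +4, -3], [-1, +4, -2], [+5, +3, -2], [-4, +4, +2], [-4, +4, -3], [-1, +4, -2], [+5, +3, -2], [-4, +4, +2], [-4, +4, -3] — a repeating cycle of length 4.
step 11: apply [-1, +4, -2] → [-10, 38, -6]
step 12: apply [+5, +3, -2] → [-5, 41, -8]
step 13: apply [-4, +4, +2] → [-9, 45, -6]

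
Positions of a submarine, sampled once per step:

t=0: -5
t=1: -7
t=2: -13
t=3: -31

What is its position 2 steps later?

-247

Consecutive displacements -2, -6, -18 scale by a factor of 3 each step.
step 4: -31 − 54 → -85
step 5: -85 − 162 → -247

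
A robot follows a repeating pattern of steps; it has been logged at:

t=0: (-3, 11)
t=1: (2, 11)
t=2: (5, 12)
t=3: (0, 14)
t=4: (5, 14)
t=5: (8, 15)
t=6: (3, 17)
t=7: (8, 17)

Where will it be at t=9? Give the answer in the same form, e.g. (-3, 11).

Differencing gives (+5, +0), (+3, +1), (-5, +2), (+5, +0), (+3, +1), (-5, +2), (+5, +0). This is the pattern (+5, +0), (+3, +1), (-5, +2) repeated.
step 8: apply (+3, +1) → (11, 18)
step 9: apply (-5, +2) → (6, 20)

(6, 20)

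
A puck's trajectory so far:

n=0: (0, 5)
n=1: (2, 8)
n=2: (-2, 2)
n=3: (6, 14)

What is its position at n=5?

(22, 38)

The jumps are (+2, +3), (-4, -6), (+8, +12) — a geometric progression with ratio -2.
step 4: (6, 14) + (-16, -24) → (-10, -10)
step 5: (-10, -10) + (+32, +48) → (22, 38)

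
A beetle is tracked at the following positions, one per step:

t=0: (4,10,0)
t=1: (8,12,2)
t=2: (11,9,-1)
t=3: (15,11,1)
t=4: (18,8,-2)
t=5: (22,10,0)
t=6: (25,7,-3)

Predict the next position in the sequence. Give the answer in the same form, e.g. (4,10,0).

The moves between consecutive positions are (+4,+2,+2), (+3,-3,-3), (+4,+2,+2), (+3,-3,-3), (+4,+2,+2), (+3,-3,-3); they repeat the 2-cycle [(+4,+2,+2), (+3,-3,-3)].
step 7: apply (+4,+2,+2) → (29,9,-1)

(29,9,-1)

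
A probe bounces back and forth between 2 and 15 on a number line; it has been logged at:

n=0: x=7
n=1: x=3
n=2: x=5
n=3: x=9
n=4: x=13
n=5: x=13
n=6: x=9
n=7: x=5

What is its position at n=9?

x=7

The value reflects between 2 and 15, moving 4 per step.
  step 8: 5 → 3
  step 9: 3 → 7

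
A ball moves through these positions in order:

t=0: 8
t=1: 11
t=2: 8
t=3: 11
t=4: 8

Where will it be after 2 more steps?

8

The jumps are +3, -3, +3, -3 — a geometric progression with ratio -1.
step 5: 8 + 3 → 11
step 6: 11 − 3 → 8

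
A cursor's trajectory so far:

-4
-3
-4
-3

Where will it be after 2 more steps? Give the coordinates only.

The jumps are +1, -1, +1 — a geometric progression with ratio -1.
step 4: -3 − 1 → -4
step 5: -4 + 1 → -3

-3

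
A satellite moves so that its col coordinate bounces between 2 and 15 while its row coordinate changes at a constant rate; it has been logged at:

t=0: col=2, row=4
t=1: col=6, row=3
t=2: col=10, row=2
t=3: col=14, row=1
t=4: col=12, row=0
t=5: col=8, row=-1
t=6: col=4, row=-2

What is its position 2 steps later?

The col coordinate reflects between 2 and 15, moving 4 per step.
  step 7: 4 → 4
  step 8: 4 → 8
The row coordinate changes by -1 each step: at step 8 it is -4.

col=8, row=-4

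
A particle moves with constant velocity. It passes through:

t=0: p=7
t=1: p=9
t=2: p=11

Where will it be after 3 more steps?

Constant displacement of +2 per step.
step 3: 11 + 2 → p=13
step 4: 13 + 2 → p=15
step 5: 15 + 2 → p=17

p=17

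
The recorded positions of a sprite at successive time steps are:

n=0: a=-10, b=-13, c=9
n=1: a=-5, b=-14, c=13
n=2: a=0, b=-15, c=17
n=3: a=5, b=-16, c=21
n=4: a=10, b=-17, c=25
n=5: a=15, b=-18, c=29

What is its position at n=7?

a=25, b=-20, c=37

Each step adds (+5, -1, +4) to the position.
step 6: a=15, b=-18, c=29 + (+5, -1, +4) → a=20, b=-19, c=33
step 7: a=20, b=-19, c=33 + (+5, -1, +4) → a=25, b=-20, c=37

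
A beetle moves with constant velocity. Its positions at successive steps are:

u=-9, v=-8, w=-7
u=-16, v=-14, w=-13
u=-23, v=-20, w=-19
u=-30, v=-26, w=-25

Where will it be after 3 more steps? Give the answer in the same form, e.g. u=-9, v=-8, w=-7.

u=-51, v=-44, w=-43

Each step adds (-7, -6, -6) to the position.
step 4: u=-30, v=-26, w=-25 + (-7, -6, -6) → u=-37, v=-32, w=-31
step 5: u=-37, v=-32, w=-31 + (-7, -6, -6) → u=-44, v=-38, w=-37
step 6: u=-44, v=-38, w=-37 + (-7, -6, -6) → u=-51, v=-44, w=-43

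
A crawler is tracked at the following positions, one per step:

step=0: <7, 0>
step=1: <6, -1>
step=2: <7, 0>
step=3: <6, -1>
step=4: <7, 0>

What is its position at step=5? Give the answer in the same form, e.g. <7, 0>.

The jumps are <-1, -1>, <+1, +1>, <-1, -1>, <+1, +1> — a geometric progression with ratio -1.
step 5: <7, 0> + <-1, -1> → <6, -1>

<6, -1>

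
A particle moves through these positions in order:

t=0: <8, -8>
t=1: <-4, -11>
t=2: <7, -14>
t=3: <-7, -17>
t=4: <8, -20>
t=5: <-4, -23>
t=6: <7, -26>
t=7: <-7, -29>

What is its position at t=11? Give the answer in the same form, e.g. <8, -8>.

The first coordinate repeats the cycle [8, -4, 7, -7] with period 4; step 11 mod 4 = 3, giving -7.
The second coordinate changes by -3 each step, so at step 11 it is -8 + 11·(-3) = -41.

<-7, -41>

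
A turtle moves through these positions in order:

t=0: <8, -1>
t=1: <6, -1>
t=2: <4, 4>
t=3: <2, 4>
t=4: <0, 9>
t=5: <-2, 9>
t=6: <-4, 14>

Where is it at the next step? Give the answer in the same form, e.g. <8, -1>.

Differencing gives <-2, +0>, <-2, +5>, <-2, +0>, <-2, +5>, <-2, +0>, <-2, +5>. This is the pattern <-2, +0>, <-2, +5> repeated.
step 7: apply <-2, +0> → <-6, 14>

<-6, 14>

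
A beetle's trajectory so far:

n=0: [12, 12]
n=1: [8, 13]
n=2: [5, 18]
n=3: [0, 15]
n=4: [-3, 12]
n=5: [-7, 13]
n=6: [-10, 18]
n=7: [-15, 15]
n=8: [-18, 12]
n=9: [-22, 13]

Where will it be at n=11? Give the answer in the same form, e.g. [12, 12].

Differencing gives [-4, +1], [-3, +5], [-5, -3], [-3, -3], [-4, +1], [-3, +5], [-5, -3], [-3, -3], [-4, +1]. This is the pattern [-4, +1], [-3, +5], [-5, -3], [-3, -3] repeated.
step 10: apply [-3, +5] → [-25, 18]
step 11: apply [-5, -3] → [-30, 15]

[-30, 15]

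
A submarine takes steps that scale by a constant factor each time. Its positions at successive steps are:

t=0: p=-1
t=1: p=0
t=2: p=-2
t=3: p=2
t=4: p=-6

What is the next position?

The jumps are +1, -2, +4, -8 — a geometric progression with ratio -2.
step 5: -6 + 16 → p=10

p=10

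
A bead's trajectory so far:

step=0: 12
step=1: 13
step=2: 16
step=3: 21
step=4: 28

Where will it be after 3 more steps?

Taking differences between consecutive positions: +1, +3, +5, +7. These grow by +2 each step.
step 5: 28 + 9 → 37
step 6: 37 + 11 → 48
step 7: 48 + 13 → 61

61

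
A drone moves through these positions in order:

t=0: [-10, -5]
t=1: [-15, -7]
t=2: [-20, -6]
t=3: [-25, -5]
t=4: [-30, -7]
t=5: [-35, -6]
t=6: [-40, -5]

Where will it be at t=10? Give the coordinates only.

First: linear, -5 per step → -60 at step 10.
Second: cycles through -5, -7, -6 every 3 steps. Step 10 lands at position 1 of the cycle → -7.

[-60, -7]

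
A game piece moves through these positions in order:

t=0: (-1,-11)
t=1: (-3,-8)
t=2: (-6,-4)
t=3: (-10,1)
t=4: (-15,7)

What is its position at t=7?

(-36,31)

Successive displacements: (-2,+3), (-3,+4), (-4,+5), (-5,+6) — each changes by (-1,+1).
step 5: (-15,7) + (-6,+7) → (-21,14)
step 6: (-21,14) + (-7,+8) → (-28,22)
step 7: (-28,22) + (-8,+9) → (-36,31)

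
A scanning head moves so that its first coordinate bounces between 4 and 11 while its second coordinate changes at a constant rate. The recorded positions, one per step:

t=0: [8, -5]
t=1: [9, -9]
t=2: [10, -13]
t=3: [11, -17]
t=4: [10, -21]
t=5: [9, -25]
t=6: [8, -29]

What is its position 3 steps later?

The first coordinate reflects between 4 and 11, moving 1 per step.
  step 7: 8 → 7
  step 8: 7 → 6
  step 9: 6 → 5
The second coordinate changes by -4 each step: at step 9 it is -41.

[5, -41]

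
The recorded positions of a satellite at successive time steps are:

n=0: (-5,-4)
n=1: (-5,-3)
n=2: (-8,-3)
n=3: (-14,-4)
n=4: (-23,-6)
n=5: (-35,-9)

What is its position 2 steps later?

First differences are (+0,+1), (-3,+0), (-6,-1), (-9,-2), (-12,-3); their common second difference is (-3,-1) (constant acceleration).
step 6: (-35,-9) + (-15,-4) → (-50,-13)
step 7: (-50,-13) + (-18,-5) → (-68,-18)

(-68,-18)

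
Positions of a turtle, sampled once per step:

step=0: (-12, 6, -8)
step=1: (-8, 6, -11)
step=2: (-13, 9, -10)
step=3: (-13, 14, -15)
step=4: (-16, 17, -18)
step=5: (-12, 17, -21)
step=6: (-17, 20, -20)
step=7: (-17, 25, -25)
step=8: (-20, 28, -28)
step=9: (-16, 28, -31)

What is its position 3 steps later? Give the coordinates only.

The moves between consecutive positions are (+4, +0, -3), (-5, +3, +1), (+0, +5, -5), (-3, +3, -3), (+4, +0, -3), (-5, +3, +1), (+0, +5, -5), (-3, +3, -3), (+4, +0, -3); they repeat the 4-cycle [(+4, +0, -3), (-5, +3, +1), (+0, +5, -5), (-3, +3, -3)].
step 10: apply (-5, +3, +1) → (-21, 31, -30)
step 11: apply (+0, +5, -5) → (-21, 36, -35)
step 12: apply (-3, +3, -3) → (-24, 39, -38)

(-24, 39, -38)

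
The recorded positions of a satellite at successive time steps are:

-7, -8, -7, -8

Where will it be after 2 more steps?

-8

The jumps are -1, +1, -1 — a geometric progression with ratio -1.
step 4: -8 + 1 → -7
step 5: -7 − 1 → -8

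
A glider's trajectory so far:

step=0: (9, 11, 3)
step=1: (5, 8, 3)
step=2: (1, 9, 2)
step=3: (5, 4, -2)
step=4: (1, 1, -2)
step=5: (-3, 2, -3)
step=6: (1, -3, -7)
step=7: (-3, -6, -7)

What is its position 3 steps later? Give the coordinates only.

Step-to-step displacements: (-4, -3, +0), (-4, +1, -1), (+4, -5, -4), (-4, -3, +0), (-4, +1, -1), (+4, -5, -4), (-4, -3, +0) — a repeating cycle of length 3.
step 8: apply (-4, +1, -1) → (-7, -5, -8)
step 9: apply (+4, -5, -4) → (-3, -10, -12)
step 10: apply (-4, -3, +0) → (-7, -13, -12)

(-7, -13, -12)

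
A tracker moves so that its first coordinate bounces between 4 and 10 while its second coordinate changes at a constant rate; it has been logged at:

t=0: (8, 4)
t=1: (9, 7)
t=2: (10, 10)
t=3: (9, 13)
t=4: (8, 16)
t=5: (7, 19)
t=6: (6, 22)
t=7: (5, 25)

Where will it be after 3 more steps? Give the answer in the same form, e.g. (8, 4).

The first coordinate reflects between 4 and 10, moving 1 per step.
  step 8: 5 → 4
  step 9: 4 → 5
  step 10: 5 → 6
The second coordinate changes by +3 each step: at step 10 it is 34.

(6, 34)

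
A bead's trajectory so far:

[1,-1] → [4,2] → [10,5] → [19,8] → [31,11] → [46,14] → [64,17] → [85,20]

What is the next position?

Successive displacements: [+3,+3], [+6,+3], [+9,+3], [+12,+3], [+15,+3], [+18,+3], [+21,+3] — each changes by [+3,+0].
step 8: [85,20] + [+24,+3] → [109,23]

[109,23]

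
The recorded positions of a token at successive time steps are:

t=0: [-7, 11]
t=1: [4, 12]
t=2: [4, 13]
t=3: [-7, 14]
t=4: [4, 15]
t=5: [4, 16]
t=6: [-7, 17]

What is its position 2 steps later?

[4, 19]

The first coordinate repeats the cycle [-7, 4, 4] with period 3; step 8 mod 3 = 2, giving 4.
The second coordinate changes by +1 each step, so at step 8 it is 11 + 8·(1) = 19.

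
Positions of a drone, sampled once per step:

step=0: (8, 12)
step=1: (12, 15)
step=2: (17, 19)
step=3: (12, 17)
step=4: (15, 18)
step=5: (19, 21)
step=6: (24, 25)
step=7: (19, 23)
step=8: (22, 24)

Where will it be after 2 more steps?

(31, 31)

Step-to-step displacements: (+4, +3), (+5, +4), (-5, -2), (+3, +1), (+4, +3), (+5, +4), (-5, -2), (+3, +1) — a repeating cycle of length 4.
step 9: apply (+4, +3) → (26, 27)
step 10: apply (+5, +4) → (31, 31)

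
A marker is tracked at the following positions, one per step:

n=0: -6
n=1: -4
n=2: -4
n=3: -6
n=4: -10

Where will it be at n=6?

-24

First differences are +2, +0, -2, -4; their common second difference is -2 (constant acceleration).
step 5: -10 − 6 → -16
step 6: -16 − 8 → -24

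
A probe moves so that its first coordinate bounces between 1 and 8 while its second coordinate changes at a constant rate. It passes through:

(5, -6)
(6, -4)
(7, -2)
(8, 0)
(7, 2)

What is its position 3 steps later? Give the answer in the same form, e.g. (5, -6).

The first coordinate reflects between 1 and 8, moving 1 per step.
  step 5: 7 → 6
  step 6: 6 → 5
  step 7: 5 → 4
The second coordinate changes by +2 each step: at step 7 it is 8.

(4, 8)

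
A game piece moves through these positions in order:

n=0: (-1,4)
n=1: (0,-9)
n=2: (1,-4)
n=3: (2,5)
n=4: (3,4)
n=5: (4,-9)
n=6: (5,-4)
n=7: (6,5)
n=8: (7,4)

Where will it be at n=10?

The first coordinate changes by +1 each step, so at step 10 it is -1 + 10·(1) = 9.
The second coordinate repeats the cycle [4, -9, -4, 5] with period 4; step 10 mod 4 = 2, giving -4.

(9,-4)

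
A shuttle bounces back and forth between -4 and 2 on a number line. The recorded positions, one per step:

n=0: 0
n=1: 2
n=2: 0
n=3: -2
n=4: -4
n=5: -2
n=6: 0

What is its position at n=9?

-2

The value reflects between -4 and 2, moving 2 per step.
  step 7: 0 → 2
  step 8: 2 → 0
  step 9: 0 → -2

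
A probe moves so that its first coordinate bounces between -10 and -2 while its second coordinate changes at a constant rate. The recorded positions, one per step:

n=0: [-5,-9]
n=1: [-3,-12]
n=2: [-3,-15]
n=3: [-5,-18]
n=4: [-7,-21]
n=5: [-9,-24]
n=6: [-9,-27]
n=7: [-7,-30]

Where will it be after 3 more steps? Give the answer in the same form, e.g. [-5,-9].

The first coordinate travels 2 per step and bounces off the walls at -10 and -2.
  step 8: -7 → -5
  step 9: -5 → -3
  step 10: -3 → -3
The second coordinate changes by -3 each step: at step 10 it is -39.

[-3,-39]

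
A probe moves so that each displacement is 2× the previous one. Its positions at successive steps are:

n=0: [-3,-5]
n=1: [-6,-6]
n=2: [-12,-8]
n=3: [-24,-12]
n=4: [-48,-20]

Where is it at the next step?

[-96,-36]

The jumps are [-3,-1], [-6,-2], [-12,-4], [-24,-8] — a geometric progression with ratio 2.
step 5: [-48,-20] + [-48,-16] → [-96,-36]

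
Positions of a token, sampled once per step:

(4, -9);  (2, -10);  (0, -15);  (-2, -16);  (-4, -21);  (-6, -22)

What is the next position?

(-8, -27)

The moves between consecutive positions are (-2, -1), (-2, -5), (-2, -1), (-2, -5), (-2, -1); they repeat the 2-cycle [(-2, -1), (-2, -5)].
step 6: apply (-2, -5) → (-8, -27)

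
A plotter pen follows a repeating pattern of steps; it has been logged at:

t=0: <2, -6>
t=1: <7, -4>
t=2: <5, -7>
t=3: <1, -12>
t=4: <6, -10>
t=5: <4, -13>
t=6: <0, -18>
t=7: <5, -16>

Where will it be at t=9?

Step-to-step displacements: <+5, +2>, <-2, -3>, <-4, -5>, <+5, +2>, <-2, -3>, <-4, -5>, <+5, +2> — a repeating cycle of length 3.
step 8: apply <-2, -3> → <3, -19>
step 9: apply <-4, -5> → <-1, -24>

<-1, -24>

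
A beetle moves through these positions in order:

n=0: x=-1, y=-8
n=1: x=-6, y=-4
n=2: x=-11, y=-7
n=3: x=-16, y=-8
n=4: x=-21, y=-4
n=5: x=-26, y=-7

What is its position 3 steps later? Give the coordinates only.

X: linear, -5 per step → -41 at step 8.
Y: cycles through -8, -4, -7 every 3 steps. Step 8 lands at position 2 of the cycle → -7.

x=-41, y=-7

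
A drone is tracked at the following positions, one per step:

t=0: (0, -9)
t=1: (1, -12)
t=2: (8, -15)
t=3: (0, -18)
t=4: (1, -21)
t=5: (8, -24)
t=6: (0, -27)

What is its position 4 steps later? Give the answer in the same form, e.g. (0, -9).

(1, -39)

First: cycles through 0, 1, 8 every 3 steps. Step 10 lands at position 1 of the cycle → 1.
Second: linear, -3 per step → -39 at step 10.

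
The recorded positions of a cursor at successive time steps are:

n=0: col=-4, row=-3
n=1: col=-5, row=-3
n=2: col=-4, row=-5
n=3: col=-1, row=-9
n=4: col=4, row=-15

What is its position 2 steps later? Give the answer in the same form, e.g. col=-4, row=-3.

Taking differences between consecutive positions: (-1, +0), (+1, -2), (+3, -4), (+5, -6). These grow by (+2, -2) each step.
step 5: col=4, row=-15 + (+7, -8) → col=11, row=-23
step 6: col=11, row=-23 + (+9, -10) → col=20, row=-33

col=20, row=-33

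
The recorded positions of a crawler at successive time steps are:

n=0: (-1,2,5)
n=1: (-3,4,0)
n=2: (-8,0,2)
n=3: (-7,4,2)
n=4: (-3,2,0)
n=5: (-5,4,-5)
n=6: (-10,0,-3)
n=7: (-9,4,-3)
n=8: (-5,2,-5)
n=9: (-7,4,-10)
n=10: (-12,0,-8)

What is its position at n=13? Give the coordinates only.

(-9,4,-15)

The moves between consecutive positions are (-2,+2,-5), (-5,-4,+2), (+1,+4,+0), (+4,-2,-2), (-2,+2,-5), (-5,-4,+2), (+1,+4,+0), (+4,-2,-2), (-2,+2,-5), (-5,-4,+2); they repeat the 4-cycle [(-2,+2,-5), (-5,-4,+2), (+1,+4,+0), (+4,-2,-2)].
step 11: apply (+1,+4,+0) → (-11,4,-8)
step 12: apply (+4,-2,-2) → (-7,2,-10)
step 13: apply (-2,+2,-5) → (-9,4,-15)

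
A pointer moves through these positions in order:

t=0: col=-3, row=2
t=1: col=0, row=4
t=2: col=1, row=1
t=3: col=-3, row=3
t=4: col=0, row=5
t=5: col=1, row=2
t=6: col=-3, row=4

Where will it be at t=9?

col=-3, row=5

Step-to-step displacements: (+3, +2), (+1, -3), (-4, +2), (+3, +2), (+1, -3), (-4, +2) — a repeating cycle of length 3.
step 7: apply (+3, +2) → col=0, row=6
step 8: apply (+1, -3) → col=1, row=3
step 9: apply (-4, +2) → col=-3, row=5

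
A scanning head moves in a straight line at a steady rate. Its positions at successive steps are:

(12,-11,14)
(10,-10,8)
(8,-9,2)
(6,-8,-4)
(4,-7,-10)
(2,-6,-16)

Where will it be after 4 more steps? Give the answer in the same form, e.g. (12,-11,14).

The position changes by (-2,+1,-6) every step.
step 6: (2,-6,-16) + (-2,+1,-6) → (0,-5,-22)
step 7: (0,-5,-22) + (-2,+1,-6) → (-2,-4,-28)
step 8: (-2,-4,-28) + (-2,+1,-6) → (-4,-3,-34)
step 9: (-4,-3,-34) + (-2,+1,-6) → (-6,-2,-40)

(-6,-2,-40)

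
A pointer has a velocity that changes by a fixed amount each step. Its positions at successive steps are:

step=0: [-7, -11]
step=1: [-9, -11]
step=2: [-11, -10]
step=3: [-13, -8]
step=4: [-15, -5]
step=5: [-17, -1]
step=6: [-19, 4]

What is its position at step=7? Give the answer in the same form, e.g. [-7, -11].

[-21, 10]

Taking differences between consecutive positions: [-2, +0], [-2, +1], [-2, +2], [-2, +3], [-2, +4], [-2, +5]. These grow by [+0, +1] each step.
step 7: [-19, 4] + [-2, +6] → [-21, 10]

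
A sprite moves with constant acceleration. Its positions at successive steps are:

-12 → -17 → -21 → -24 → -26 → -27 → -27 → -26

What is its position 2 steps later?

-21

First differences are -5, -4, -3, -2, -1, +0, +1; their common second difference is +1 (constant acceleration).
step 8: -26 + 2 → -24
step 9: -24 + 3 → -21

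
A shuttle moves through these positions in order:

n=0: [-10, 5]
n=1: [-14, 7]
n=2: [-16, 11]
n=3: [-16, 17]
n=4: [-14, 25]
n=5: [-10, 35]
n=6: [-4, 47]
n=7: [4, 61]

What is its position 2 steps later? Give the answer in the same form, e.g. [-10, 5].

Taking differences between consecutive positions: [-4, +2], [-2, +4], [+0, +6], [+2, +8], [+4, +10], [+6, +12], [+8, +14]. These grow by [+2, +2] each step.
step 8: [4, 61] + [+10, +16] → [14, 77]
step 9: [14, 77] + [+12, +18] → [26, 95]

[26, 95]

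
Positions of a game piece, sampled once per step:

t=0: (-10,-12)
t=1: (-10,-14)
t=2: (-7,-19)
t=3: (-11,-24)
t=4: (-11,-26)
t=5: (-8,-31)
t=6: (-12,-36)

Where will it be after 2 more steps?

Differencing gives (+0,-2), (+3,-5), (-4,-5), (+0,-2), (+3,-5), (-4,-5). This is the pattern (+0,-2), (+3,-5), (-4,-5) repeated.
step 7: apply (+0,-2) → (-12,-38)
step 8: apply (+3,-5) → (-9,-43)

(-9,-43)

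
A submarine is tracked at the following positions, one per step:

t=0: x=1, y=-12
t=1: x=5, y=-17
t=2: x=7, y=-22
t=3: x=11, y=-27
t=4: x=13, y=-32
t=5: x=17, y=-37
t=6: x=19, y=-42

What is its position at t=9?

Differencing gives (+4, -5), (+2, -5), (+4, -5), (+2, -5), (+4, -5), (+2, -5). This is the pattern (+4, -5), (+2, -5) repeated.
step 7: apply (+4, -5) → x=23, y=-47
step 8: apply (+2, -5) → x=25, y=-52
step 9: apply (+4, -5) → x=29, y=-57

x=29, y=-57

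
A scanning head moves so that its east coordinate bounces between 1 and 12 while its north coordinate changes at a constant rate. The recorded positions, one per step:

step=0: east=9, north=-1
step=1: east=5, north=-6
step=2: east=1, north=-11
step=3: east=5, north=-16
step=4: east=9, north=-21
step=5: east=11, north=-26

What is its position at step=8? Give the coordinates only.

east=3, north=-41

The east coordinate reflects between 1 and 12, moving 4 per step.
  step 6: 11 → 7
  step 7: 7 → 3
  step 8: 3 → 3
The north coordinate changes by -5 each step: at step 8 it is -41.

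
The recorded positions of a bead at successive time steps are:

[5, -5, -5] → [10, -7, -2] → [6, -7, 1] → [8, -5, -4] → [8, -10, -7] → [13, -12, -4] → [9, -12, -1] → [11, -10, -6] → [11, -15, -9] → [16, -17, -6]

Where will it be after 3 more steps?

Step-to-step displacements: [+5, -2, +3], [-4, +0, +3], [+2, +2, -5], [+0, -5, -3], [+5, -2, +3], [-4, +0, +3], [+2, +2, -5], [+0, -5, -3], [+5, -2, +3] — a repeating cycle of length 4.
step 10: apply [-4, +0, +3] → [12, -17, -3]
step 11: apply [+2, +2, -5] → [14, -15, -8]
step 12: apply [+0, -5, -3] → [14, -20, -11]

[14, -20, -11]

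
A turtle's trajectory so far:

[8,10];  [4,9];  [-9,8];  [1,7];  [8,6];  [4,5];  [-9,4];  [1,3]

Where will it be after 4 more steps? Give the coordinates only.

The first coordinate repeats the cycle [8, 4, -9, 1] with period 4; step 11 mod 4 = 3, giving 1.
The second coordinate changes by -1 each step, so at step 11 it is 10 + 11·(-1) = -1.

[1,-1]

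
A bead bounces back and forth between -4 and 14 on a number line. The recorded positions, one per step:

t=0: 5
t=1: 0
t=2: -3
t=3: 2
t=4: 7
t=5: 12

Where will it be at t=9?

-4

The value reflects between -4 and 14, moving 5 per step.
  step 6: 12 → 11
  step 7: 11 → 6
  step 8: 6 → 1
  step 9: 1 → -4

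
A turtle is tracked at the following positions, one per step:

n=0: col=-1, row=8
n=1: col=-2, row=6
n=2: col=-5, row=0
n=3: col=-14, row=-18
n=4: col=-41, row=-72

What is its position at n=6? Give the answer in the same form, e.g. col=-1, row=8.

col=-365, row=-720

Step-to-step displacements: (-1,-2), (-3,-6), (-9,-18), (-27,-54); each is 3× the previous.
step 5: col=-41, row=-72 + (-81,-162) → col=-122, row=-234
step 6: col=-122, row=-234 + (-243,-486) → col=-365, row=-720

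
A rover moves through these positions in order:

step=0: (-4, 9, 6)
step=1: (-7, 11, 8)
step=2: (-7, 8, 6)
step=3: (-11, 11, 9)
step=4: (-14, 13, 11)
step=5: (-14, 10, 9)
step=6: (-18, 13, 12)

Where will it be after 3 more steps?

Step-to-step displacements: (-3, +2, +2), (+0, -3, -2), (-4, +3, +3), (-3, +2, +2), (+0, -3, -2), (-4, +3, +3) — a repeating cycle of length 3.
step 7: apply (-3, +2, +2) → (-21, 15, 14)
step 8: apply (+0, -3, -2) → (-21, 12, 12)
step 9: apply (-4, +3, +3) → (-25, 15, 15)

(-25, 15, 15)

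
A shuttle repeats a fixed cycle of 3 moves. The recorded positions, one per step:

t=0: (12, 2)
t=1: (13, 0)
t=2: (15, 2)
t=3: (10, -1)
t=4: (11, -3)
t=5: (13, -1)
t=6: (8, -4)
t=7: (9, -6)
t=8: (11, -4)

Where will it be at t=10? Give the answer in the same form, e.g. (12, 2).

The moves between consecutive positions are (+1, -2), (+2, +2), (-5, -3), (+1, -2), (+2, +2), (-5, -3), (+1, -2), (+2, +2); they repeat the 3-cycle [(+1, -2), (+2, +2), (-5, -3)].
step 9: apply (-5, -3) → (6, -7)
step 10: apply (+1, -2) → (7, -9)

(7, -9)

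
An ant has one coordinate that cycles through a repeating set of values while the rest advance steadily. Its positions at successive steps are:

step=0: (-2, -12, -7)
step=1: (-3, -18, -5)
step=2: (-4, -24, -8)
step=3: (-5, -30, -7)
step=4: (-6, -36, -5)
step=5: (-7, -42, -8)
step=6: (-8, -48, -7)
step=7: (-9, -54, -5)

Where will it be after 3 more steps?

(-12, -72, -5)

The first coordinate changes by -1 each step, so at step 10 it is -2 + 10·(-1) = -12.
The second coordinate changes by -6 each step, so at step 10 it is -12 + 10·(-6) = -72.
The third coordinate repeats the cycle [-7, -5, -8] with period 3; step 10 mod 3 = 1, giving -5.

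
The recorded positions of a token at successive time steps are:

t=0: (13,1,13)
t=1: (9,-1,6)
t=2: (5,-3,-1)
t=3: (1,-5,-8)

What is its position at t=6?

(-11,-11,-29)

Constant displacement of (-4,-2,-7) per step.
step 4: (1,-5,-8) + (-4,-2,-7) → (-3,-7,-15)
step 5: (-3,-7,-15) + (-4,-2,-7) → (-7,-9,-22)
step 6: (-7,-9,-22) + (-4,-2,-7) → (-11,-11,-29)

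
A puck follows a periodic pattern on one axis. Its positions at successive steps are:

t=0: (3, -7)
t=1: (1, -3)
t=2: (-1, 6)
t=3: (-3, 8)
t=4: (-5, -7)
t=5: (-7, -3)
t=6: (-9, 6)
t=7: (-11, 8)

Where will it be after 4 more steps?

(-19, 8)

First: linear, -2 per step → -19 at step 11.
Second: cycles through -7, -3, 6, 8 every 4 steps. Step 11 lands at position 3 of the cycle → 8.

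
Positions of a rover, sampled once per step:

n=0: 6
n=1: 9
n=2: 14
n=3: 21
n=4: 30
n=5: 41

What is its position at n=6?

54

Taking differences between consecutive positions: +3, +5, +7, +9, +11. These grow by +2 each step.
step 6: 41 + 13 → 54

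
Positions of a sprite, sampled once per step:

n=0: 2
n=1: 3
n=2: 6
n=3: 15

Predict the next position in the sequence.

42

Consecutive displacements +1, +3, +9 scale by a factor of 3 each step.
step 4: 15 + 27 → 42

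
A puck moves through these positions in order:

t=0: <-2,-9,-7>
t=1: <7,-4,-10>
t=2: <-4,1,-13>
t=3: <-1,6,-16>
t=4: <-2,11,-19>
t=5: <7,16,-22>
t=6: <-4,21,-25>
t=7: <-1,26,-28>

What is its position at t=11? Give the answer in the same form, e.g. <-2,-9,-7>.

The first coordinate repeats the cycle [-2, 7, -4, -1] with period 4; step 11 mod 4 = 3, giving -1.
The second coordinate changes by +5 each step, so at step 11 it is -9 + 11·(5) = 46.
The third coordinate changes by -3 each step, so at step 11 it is -7 + 11·(-3) = -40.

<-1,46,-40>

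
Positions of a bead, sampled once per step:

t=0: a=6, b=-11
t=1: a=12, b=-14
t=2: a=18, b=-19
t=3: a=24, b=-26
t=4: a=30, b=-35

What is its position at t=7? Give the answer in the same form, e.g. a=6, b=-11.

a=48, b=-74

Successive displacements: (+6, -3), (+6, -5), (+6, -7), (+6, -9) — each changes by (+0, -2).
step 5: a=30, b=-35 + (+6, -11) → a=36, b=-46
step 6: a=36, b=-46 + (+6, -13) → a=42, b=-59
step 7: a=42, b=-59 + (+6, -15) → a=48, b=-74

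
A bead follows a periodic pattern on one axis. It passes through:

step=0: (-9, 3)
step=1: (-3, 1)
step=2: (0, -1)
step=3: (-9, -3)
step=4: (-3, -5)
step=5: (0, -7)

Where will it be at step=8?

(0, -13)

First: cycles through -9, -3, 0 every 3 steps. Step 8 lands at position 2 of the cycle → 0.
Second: linear, -2 per step → -13 at step 8.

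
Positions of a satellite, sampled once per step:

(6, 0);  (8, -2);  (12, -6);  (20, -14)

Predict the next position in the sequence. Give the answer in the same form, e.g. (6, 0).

(36, -30)

Step-to-step displacements: (+2, -2), (+4, -4), (+8, -8); each is 2× the previous.
step 4: (20, -14) + (+16, -16) → (36, -30)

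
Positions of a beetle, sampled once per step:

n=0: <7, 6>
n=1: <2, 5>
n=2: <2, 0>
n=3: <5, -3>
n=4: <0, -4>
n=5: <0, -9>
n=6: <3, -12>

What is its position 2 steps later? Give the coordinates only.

<-2, -18>

Step-to-step displacements: <-5, -1>, <+0, -5>, <+3, -3>, <-5, -1>, <+0, -5>, <+3, -3> — a repeating cycle of length 3.
step 7: apply <-5, -1> → <-2, -13>
step 8: apply <+0, -5> → <-2, -18>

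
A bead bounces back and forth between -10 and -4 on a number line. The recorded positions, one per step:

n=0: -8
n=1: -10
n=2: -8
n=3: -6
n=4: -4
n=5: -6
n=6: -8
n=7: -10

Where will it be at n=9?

-6

The value reflects between -10 and -4, moving 2 per step.
  step 8: -10 → -8
  step 9: -8 → -6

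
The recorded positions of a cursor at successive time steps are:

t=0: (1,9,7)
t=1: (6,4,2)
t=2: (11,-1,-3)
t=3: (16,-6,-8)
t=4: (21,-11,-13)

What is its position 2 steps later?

Each step adds (+5,-5,-5) to the position.
step 5: (21,-11,-13) + (+5,-5,-5) → (26,-16,-18)
step 6: (26,-16,-18) + (+5,-5,-5) → (31,-21,-23)

(31,-21,-23)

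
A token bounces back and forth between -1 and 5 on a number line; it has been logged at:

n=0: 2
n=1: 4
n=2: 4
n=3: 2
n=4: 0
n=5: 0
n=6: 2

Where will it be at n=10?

0

The value travels 2 per step and bounces off the walls at -1 and 5.
  step 7: 2 → 4
  step 8: 4 → 4
  step 9: 4 → 2
  step 10: 2 → 0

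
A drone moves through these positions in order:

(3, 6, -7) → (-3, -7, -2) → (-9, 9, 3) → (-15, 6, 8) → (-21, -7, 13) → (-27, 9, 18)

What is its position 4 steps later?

The first coordinate changes by -6 each step, so at step 9 it is 3 + 9·(-6) = -51.
The second coordinate repeats the cycle [6, -7, 9] with period 3; step 9 mod 3 = 0, giving 6.
The third coordinate changes by +5 each step, so at step 9 it is -7 + 9·(5) = 38.

(-51, 6, 38)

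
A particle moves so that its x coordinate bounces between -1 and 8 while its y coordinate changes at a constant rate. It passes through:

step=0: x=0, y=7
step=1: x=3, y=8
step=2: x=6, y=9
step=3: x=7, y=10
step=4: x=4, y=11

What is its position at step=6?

The x coordinate reflects between -1 and 8, moving 3 per step.
  step 5: 4 → 1
  step 6: 1 → 0
The y coordinate changes by +1 each step: at step 6 it is 13.

x=0, y=13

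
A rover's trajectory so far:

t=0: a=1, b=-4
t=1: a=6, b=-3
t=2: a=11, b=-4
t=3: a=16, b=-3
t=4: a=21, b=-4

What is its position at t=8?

A: linear, +5 per step → 41 at step 8.
B: cycles through -4, -3 every 2 steps. Step 8 lands at position 0 of the cycle → -4.

a=41, b=-4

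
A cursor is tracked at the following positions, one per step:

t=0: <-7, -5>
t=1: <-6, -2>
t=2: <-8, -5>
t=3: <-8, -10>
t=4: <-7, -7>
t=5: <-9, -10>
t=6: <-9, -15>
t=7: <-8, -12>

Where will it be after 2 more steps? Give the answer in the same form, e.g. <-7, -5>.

The moves between consecutive positions are <+1, +3>, <-2, -3>, <+0, -5>, <+1, +3>, <-2, -3>, <+0, -5>, <+1, +3>; they repeat the 3-cycle [<+1, +3>, <-2, -3>, <+0, -5>].
step 8: apply <-2, -3> → <-10, -15>
step 9: apply <+0, -5> → <-10, -20>

<-10, -20>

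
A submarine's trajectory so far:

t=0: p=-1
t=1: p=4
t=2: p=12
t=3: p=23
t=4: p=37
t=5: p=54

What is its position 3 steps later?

First differences are +5, +8, +11, +14, +17; their common second difference is +3 (constant acceleration).
step 6: 54 + 20 → p=74
step 7: 74 + 23 → p=97
step 8: 97 + 26 → p=123

p=123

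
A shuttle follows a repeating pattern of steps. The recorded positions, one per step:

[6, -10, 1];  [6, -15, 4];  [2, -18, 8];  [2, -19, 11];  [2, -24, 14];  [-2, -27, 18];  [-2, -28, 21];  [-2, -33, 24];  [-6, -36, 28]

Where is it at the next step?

[-6, -37, 31]

Differencing gives [+0, -5, +3], [-4, -3, +4], [+0, -1, +3], [+0, -5, +3], [-4, -3, +4], [+0, -1, +3], [+0, -5, +3], [-4, -3, +4]. This is the pattern [+0, -5, +3], [-4, -3, +4], [+0, -1, +3] repeated.
step 9: apply [+0, -1, +3] → [-6, -37, 31]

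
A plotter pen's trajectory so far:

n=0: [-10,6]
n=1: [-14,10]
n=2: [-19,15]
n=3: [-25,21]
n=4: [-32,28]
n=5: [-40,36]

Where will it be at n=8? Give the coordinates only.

Successive displacements: [-4,+4], [-5,+5], [-6,+6], [-7,+7], [-8,+8] — each changes by [-1,+1].
step 6: [-40,36] + [-9,+9] → [-49,45]
step 7: [-49,45] + [-10,+10] → [-59,55]
step 8: [-59,55] + [-11,+11] → [-70,66]

[-70,66]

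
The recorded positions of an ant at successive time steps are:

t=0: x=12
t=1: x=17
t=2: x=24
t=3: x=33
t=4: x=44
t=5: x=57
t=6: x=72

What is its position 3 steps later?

x=129

Successive displacements: +5, +7, +9, +11, +13, +15 — each changes by +2.
step 7: 72 + 17 → x=89
step 8: 89 + 19 → x=108
step 9: 108 + 21 → x=129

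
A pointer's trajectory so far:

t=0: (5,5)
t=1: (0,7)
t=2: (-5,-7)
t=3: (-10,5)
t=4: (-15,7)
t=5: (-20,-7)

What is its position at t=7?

(-30,7)

First: linear, -5 per step → -30 at step 7.
Second: cycles through 5, 7, -7 every 3 steps. Step 7 lands at position 1 of the cycle → 7.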